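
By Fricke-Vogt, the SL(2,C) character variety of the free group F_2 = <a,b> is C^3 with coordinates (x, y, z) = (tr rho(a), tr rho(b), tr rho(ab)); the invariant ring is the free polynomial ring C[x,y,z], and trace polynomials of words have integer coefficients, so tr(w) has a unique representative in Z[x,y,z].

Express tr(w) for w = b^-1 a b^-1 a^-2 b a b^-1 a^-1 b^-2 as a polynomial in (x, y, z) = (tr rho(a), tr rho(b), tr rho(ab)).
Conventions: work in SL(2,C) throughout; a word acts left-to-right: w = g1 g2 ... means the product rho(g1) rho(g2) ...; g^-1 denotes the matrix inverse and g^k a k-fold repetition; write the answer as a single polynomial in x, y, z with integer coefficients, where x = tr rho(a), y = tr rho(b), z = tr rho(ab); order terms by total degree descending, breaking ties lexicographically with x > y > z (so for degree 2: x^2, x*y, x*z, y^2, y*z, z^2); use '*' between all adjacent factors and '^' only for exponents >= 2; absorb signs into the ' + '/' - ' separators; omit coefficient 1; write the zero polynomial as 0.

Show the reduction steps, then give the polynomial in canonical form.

trace(a b^-1) = trace(a) trace(b) - trace(a b)  (eliminate b^-1) = x*y - z
trace(b^-1 a b^-1) = trace(a b^-1) trace(b) - trace(a)  (eliminate b^-1) = x*y^2 - y*z - x
apply: trace(a^2) = trace(a) trace(a) - trace(1)  (reduce the a square) = x^2 - 2
trace(a^2 b) = trace(a) trace(b a) - trace(b)  (reduce the a square) = x*z - y
apply: trace(a b^-1 a) = trace(a^2) trace(b) - trace(a^2 b)  (eliminate b^-1) = x^2*y - x*z - y
trace(a b a b) = trace(b a) trace(b a) - trace(1)  (split on b) = z^2 - 2
trace(a b^-1 a b) = trace(a b a) trace(b) - trace(a b a b)  (eliminate b^-1) = x*y*z - y^2 - z^2 + 2
trace(b^-1 a b^-1 a) = trace(a b^-1 a) trace(b) - trace(a b^-1 a b)  (eliminate b^-1) = x^2*y^2 - 2*x*y*z + z^2 - 2
use: trace(a b^-1 a^-1 b^-1) = trace(b^-1 a b^-1) trace(a) - trace(b^-1 a b^-1 a)  (eliminate a^-1) = x*y*z - x^2 - z^2 + 2
trace(b^-1 a b a^-1) = trace(b^-1 a b) trace(a) - trace(b^-1 a b a)  (eliminate a^-1) = -x*y*z + x^2 + y^2 + z^2 - 2
use: trace(b^2 a) = trace(b) trace(a b) - trace(a)  (reduce the b square) = y*z - x
trace(b^2) = trace(b) trace(b) - trace(1)  (reduce the b square) = y^2 - 2
use: trace(b a^2 b) = trace(a) trace(b^2 a) - trace(b^2)  (reduce the a square) = x*y*z - x^2 - y^2 + 2
trace(b a^2 b a) = trace(a) trace(b a b a) - trace(b a b)  (reduce the a square) = x*z^2 - y*z - x
trace(a b a^-1 b a) = trace(b a^2 b) trace(a) - trace(b a^2 b a)  (eliminate a^-1) = x^2*y*z - x^3 - x*y^2 - x*z^2 + y*z + 3*x
use: trace(b^2 a b a) = trace(b) trace(a b a b) - trace(a b a)  (reduce the b square) = y*z^2 - x*z - y
use: trace(b^2 a b) = trace(b) trace(a b^2) - trace(a b)  (reduce the b square) = y^2*z - x*y - z
trace(b a b a^2 b) = trace(a) trace(b^2 a b a) - trace(b^2 a b)  (reduce the a square) = x*y*z^2 - x^2*z - y^2*z + z
trace(b a b a b a) = trace(a b a b) trace(a b) - trace(b a)  (split on a) = z^3 - 3*z
use: trace(b a b a^2 b a) = trace(a) trace(b a b a b a) - trace(b a b a b)  (reduce the a square) = x*z^3 - y*z^2 - 2*x*z + y
trace(a b a^-1 b a b a) = trace(b a b a^2 b) trace(a) - trace(b a b a^2 b a)  (eliminate a^-1) = x^2*y*z^2 - x^3*z - x*y^2*z - x*z^3 + y*z^2 + 3*x*z - y
trace(b a b a b a b) = trace(b) trace(a b a b a b) - trace(a b a b a)  (reduce the b square) = y*z^3 - x*z^2 - 2*y*z + x
use: trace(b a b a b a b a) = trace(a b a b) trace(a b a b) - trace(1)  (split on a) = z^4 - 4*z^2 + 2
trace(a b a^-1 b a b a b) = trace(b a b a b a b) trace(a) - trace(b a b a b a b a)  (eliminate a^-1) = x*y*z^3 - x^2*z^2 - z^4 - 2*x*y*z + x^2 + 4*z^2 - 2
use: trace(b^-1 a b a^-1 b a b a) = trace(a b a^-1 b a b a) trace(b) - trace(a b a^-1 b a b a b)  (eliminate b^-1) = x^2*y^2*z^2 - x^3*y*z - x*y^3*z - 2*x*y*z^3 + x^2*z^2 + y^2*z^2 + z^4 + 5*x*y*z - x^2 - y^2 - 4*z^2 + 2
trace(a b a^-1 b a b a^-1 b^-1) = trace(b^-1 a b a^-1 b a b) trace(a) - trace(b^-1 a b a^-1 b a b a)  (eliminate a^-1) = -x^2*y^2*z^2 + 2*x^3*y*z + x*y^3*z + 2*x*y*z^3 - x^4 - x^2*y^2 - 2*x^2*z^2 - y^2*z^2 - z^4 - 4*x*y*z + 4*x^2 + y^2 + 4*z^2 - 2
use: trace(b a^-1 b a b) = trace(b a b^2) trace(a) - trace(b a b^2 a)  (eliminate a^-1) = x*y^2*z - x^2*y - y*z^2 + y
trace(a^-1 b^-2 a b a^-1 b a b) = trace(a b a^-1 b a b a^-1 b^-1) trace(b) - trace(a b a^-1 b a b a^-1)  (eliminate b^-1) = -x^2*y^3*z^2 + 2*x^3*y^2*z + x*y^4*z + 2*x*y^2*z^3 - x^4*y - x^2*y^3 - 2*x^2*y*z^2 - y^3*z^2 - y*z^4 - 5*x*y^2*z + 5*x^2*y + y^3 + 5*y*z^2 - 3*y
apply: trace(a^-1 b a b^-1 a^-1 b^-2 a b) = trace(a^-1 b^-2 a b a^-1 b a) trace(b) - trace(a^-1 b^-2 a b a^-1 b a b)  (eliminate b^-1) = x^2*y^3*z^2 - 2*x^3*y^2*z - x*y^4*z - 2*x*y^2*z^3 + x^4*y + x^2*y^3 + 2*x^2*y*z^2 + y^3*z^2 + y*z^4 + 4*x*y^2*z - 4*x^2*y - 4*y*z^2 + y
apply: trace(b^-2 a b^-1 a^-1 b a b^-1 a^-1) = trace(a^-1 b a b^-1 a^-1 b^-2 a) trace(b) - trace(a^-1 b a b^-1 a^-1 b^-2 a b)  (eliminate b^-1) = -x^2*y^3*z^2 + 2*x^3*y^2*z + x*y^4*z + 2*x*y^2*z^3 - x^4*y - x^2*y^3 - 2*x^2*y*z^2 - y^3*z^2 - y*z^4 - 3*x*y^2*z + 3*x^2*y + 3*y*z^2 + y
trace(a^-1 b a b^-1 a^-1 b^-3 a b^-1) = trace(b^-2 a b^-1 a^-1 b a b^-1 a^-1) trace(b) - trace(b^-2 a b^-1 a^-1 b a b^-1 a^-1 b)  (eliminate b^-1) = -x^2*y^4*z^2 + 2*x^3*y^3*z + x*y^5*z + 2*x*y^3*z^3 - x^4*y^2 - x^2*y^4 - x^2*y^2*z^2 - y^4*z^2 - y^2*z^4 - 2*x^3*y*z - 4*x*y^3*z - 2*x*y*z^3 + x^4 + 4*x^2*y^2 + 2*x^2*z^2 + 4*y^2*z^2 + z^4 + 4*x*y*z - 4*x^2 - 4*z^2 + 2
trace(a^2 b a^-1 b^-1) = trace(a^2 b a^-1) trace(b) - trace(a^2 b a^-1 b)  (eliminate b^-1) = -x^2*y*z + x^3 + x*y^2 + x*z^2 - 3*x
trace(a^-1 b^-2 a^2 b) = trace(a^2 b a^-1 b^-1) trace(b) - trace(a^2 b a^-1)  (eliminate b^-1) = -x^2*y^2*z + x^3*y + x*y^3 + x*y*z^2 - 3*x*y - z
apply: trace(b^-1 a^2 b^-1 a^-1 b^-1) = trace(a^-1 b^-2 a^2) trace(b) - trace(a^-1 b^-2 a^2 b)  (eliminate b^-1) = x^2*y^2*z - x^3*y - x*y*z^2 - y^2*z + 2*x*y + z
apply: trace(b^-1 a^2 b^-1) = trace(b^-1 a^2) trace(b) - trace(b^-1 a^2 b)  (eliminate b^-1) = x^2*y^2 - x*y*z - x^2 - y^2 + 2
trace(a^3) = trace(a) trace(a^2) - trace(a)  (reduce the a square) = x^3 - 3*x
trace(a^3 b) = trace(a) trace(a b a) - trace(a b)  (reduce the a square) = x^2*z - x*y - z
trace(a b^-1 a^2) = trace(a^3) trace(b) - trace(a^3 b)  (eliminate b^-1) = x^3*y - x^2*z - 2*x*y + z
trace(a b^-1 a^2 b) = trace(a^2 b a) trace(b) - trace(a^2 b a b)  (eliminate b^-1) = x^2*y*z - x*y^2 - x*z^2 + x
apply: trace(b^-1 a^2 b^-1 a) = trace(a b^-1 a^2) trace(b) - trace(a b^-1 a^2 b)  (eliminate b^-1) = x^3*y^2 - 2*x^2*y*z - x*y^2 + x*z^2 + y*z - x
apply: trace(b^-1 a^2 b^-1 a^-1) = trace(b^-1 a^2 b^-1) trace(a) - trace(b^-1 a^2 b^-1 a)  (eliminate a^-1) = x^2*y*z - x^3 - x*z^2 - y*z + 3*x
trace(a b^-1 a^-1 b^-3 a) = trace(b^-1 a^2 b^-1 a^-1 b^-1) trace(b) - trace(b^-1 a^2 b^-1 a^-1)  (eliminate b^-1) = x^2*y^3*z - x^3*y^2 - x*y^2*z^2 - x^2*y*z - y^3*z + x^3 + 2*x*y^2 + x*z^2 + 2*y*z - 3*x
apply: trace(b^-1 a b^-1 a^-2 b a b^-1 a^-1 b^-2) = trace(a^-1 b a b^-1 a^-1 b^-3 a b^-1) trace(a) - trace(a^-1 b a b^-1 a^-1 b^-3 a b^-1 a)  (eliminate a^-1) = -x^3*y^4*z^2 + 2*x^4*y^3*z + x^2*y^5*z + 2*x^2*y^3*z^3 - x^5*y^2 - x^3*y^4 - x^3*y^2*z^2 - x*y^4*z^2 - x*y^2*z^4 - 2*x^4*y*z - 5*x^2*y^3*z - 2*x^2*y*z^3 + x^5 + 5*x^3*y^2 + 2*x^3*z^2 + 5*x*y^2*z^2 + x*z^4 + 5*x^2*y*z + y^3*z - 5*x^3 - 2*x*y^2 - 5*x*z^2 - 2*y*z + 5*x

-x^3*y^4*z^2 + 2*x^4*y^3*z + x^2*y^5*z + 2*x^2*y^3*z^3 - x^5*y^2 - x^3*y^4 - x^3*y^2*z^2 - x*y^4*z^2 - x*y^2*z^4 - 2*x^4*y*z - 5*x^2*y^3*z - 2*x^2*y*z^3 + x^5 + 5*x^3*y^2 + 2*x^3*z^2 + 5*x*y^2*z^2 + x*z^4 + 5*x^2*y*z + y^3*z - 5*x^3 - 2*x*y^2 - 5*x*z^2 - 2*y*z + 5*x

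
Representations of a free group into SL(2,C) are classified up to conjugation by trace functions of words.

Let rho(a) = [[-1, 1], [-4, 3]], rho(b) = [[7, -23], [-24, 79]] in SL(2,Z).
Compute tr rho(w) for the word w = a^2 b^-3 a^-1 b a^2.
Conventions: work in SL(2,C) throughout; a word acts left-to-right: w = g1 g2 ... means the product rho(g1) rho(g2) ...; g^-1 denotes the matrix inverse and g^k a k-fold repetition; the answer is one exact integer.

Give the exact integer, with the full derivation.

1329396218

rho(a) = [[-1, 1], [-4, 3]]
... * rho(a) = [[-1, 1], [-4, 3]]  ->  [[-3, 2], [-8, 5]]
... * rho(b^-1) = [[79, 23], [24, 7]]  ->  [[-189, -55], [-512, -149]]
... * rho(b^-1) = [[79, 23], [24, 7]]  ->  [[-16251, -4732], [-44024, -12819]]
... * rho(b^-1) = [[79, 23], [24, 7]]  ->  [[-1397397, -406897], [-3785552, -1102285]]
... * rho(a^-1) = [[3, -1], [4, -1]]  ->  [[-5819779, 1804294], [-15765796, 4887837]]
... * rho(b) = [[7, -23], [-24, 79]]  ->  [[-84041509, 276394143], [-227668660, 748752431]]
... * rho(a) = [[-1, 1], [-4, 3]]  ->  [[-1021535063, 745140920], [-2767341064, 2018588633]]
... * rho(a) = [[-1, 1], [-4, 3]]  ->  [[-1959028617, 1213887697], [-5307013468, 3288424835]]
tr = -1959028617 + 3288424835 = 1329396218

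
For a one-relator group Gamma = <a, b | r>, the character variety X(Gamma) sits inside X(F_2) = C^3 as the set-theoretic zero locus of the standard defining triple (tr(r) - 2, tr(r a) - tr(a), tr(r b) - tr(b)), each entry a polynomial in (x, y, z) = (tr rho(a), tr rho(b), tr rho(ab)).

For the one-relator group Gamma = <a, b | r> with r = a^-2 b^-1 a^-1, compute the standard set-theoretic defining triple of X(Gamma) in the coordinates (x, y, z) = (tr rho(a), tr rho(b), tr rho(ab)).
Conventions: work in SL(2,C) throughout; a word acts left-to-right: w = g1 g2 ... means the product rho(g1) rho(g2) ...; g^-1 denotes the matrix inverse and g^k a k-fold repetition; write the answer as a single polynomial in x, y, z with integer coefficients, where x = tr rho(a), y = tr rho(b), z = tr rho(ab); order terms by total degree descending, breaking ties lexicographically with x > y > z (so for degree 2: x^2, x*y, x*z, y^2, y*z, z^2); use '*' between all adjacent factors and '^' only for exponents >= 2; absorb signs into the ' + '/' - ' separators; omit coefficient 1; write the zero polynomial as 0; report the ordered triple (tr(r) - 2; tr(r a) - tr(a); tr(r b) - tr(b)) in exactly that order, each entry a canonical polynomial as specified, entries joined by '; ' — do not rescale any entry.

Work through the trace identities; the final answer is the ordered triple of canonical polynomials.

tr(a^-1) = tr(a) = x
tr(a^-1 b) = tr(b) * tr(a) - tr(b a)  (eliminate a^-1) = x*y - z
tr(a^-1 b^-1) = tr(a^-1) * tr(b) - tr(a^-1 b)  (eliminate b^-1) = z
tr(b^-1 a^-2) = tr(a^-1 b^-1) * tr(a) - tr(a^-1 b^-1 a)  (eliminate a^-1) = x*z - y
tr(a^-2 b^-1 a^-1) = tr(b^-1 a^-2) * tr(a) - tr(b^-1 a^-1)  (eliminate a^-1) = x^2*z - x*y - z
tr(b a^-2) = tr(b a^-1) * tr(a) - tr(b) = x^2*y - x*z - y
tr(a^-1 b a^-2) = tr(b a^-2) * tr(a) - tr(b a^-1) = x^3*y - x^2*z - 2*x*y + z
tr(b^2) = tr(b) * tr(b) - tr(1) = y^2 - 2
tr(b^2 a) = tr(b) * tr(a b) - tr(a) = y*z - x
tr(b a^-1 b) = tr(b^2) * tr(a) - tr(b^2 a) = x*y^2 - y*z - x
tr(b a b a) = tr(a b) * tr(a b) - tr(1)   [split at repeated a] = z^2 - 2
tr(b a^-1 b a) = tr(b a b) * tr(a) - tr(b a b a) = x*y*z - x^2 - z^2 + 2
tr(b a^-1 b a^-1) = tr(b a^-1 b) * tr(a) - tr(b a^-1 b a) = x^2*y^2 - 2*x*y*z + z^2 - 2
tr(a^-1 b a^-2 b) = tr(b a^-1 b a^-1) * tr(a) - tr(b a^-1 b) = x^3*y^2 - 2*x^2*y*z - x*y^2 + x*z^2 + y*z - x
tr(a^-2 b^-1 a^-1 b) = tr(a^-1 b a^-2) * tr(b) - tr(a^-1 b a^-2 b) = x^2*y*z - x*y^2 - x*z^2 + x
assemble the triple (tr(r) - 2; tr(r a) - x; tr(r b) - y)

x^2*z - x*y - z - 2; x*z - x - y; x^2*y*z - x*y^2 - x*z^2 + x - y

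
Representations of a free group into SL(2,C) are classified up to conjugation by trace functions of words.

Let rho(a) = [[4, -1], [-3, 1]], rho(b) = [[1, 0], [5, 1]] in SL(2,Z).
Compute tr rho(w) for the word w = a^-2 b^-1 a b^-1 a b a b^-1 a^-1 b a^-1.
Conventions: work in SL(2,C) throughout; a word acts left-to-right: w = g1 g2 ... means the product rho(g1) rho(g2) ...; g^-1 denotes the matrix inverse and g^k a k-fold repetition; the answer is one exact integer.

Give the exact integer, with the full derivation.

rho(a^-1) = [[1, 1], [3, 4]]
... * rho(a^-1) = [[1, 1], [3, 4]]  ->  [[4, 5], [15, 19]]
... * rho(b^-1) = [[1, 0], [-5, 1]]  ->  [[-21, 5], [-80, 19]]
... * rho(a) = [[4, -1], [-3, 1]]  ->  [[-99, 26], [-377, 99]]
... * rho(b^-1) = [[1, 0], [-5, 1]]  ->  [[-229, 26], [-872, 99]]
... * rho(a) = [[4, -1], [-3, 1]]  ->  [[-994, 255], [-3785, 971]]
... * rho(b) = [[1, 0], [5, 1]]  ->  [[281, 255], [1070, 971]]
... * rho(a) = [[4, -1], [-3, 1]]  ->  [[359, -26], [1367, -99]]
... * rho(b^-1) = [[1, 0], [-5, 1]]  ->  [[489, -26], [1862, -99]]
... * rho(a^-1) = [[1, 1], [3, 4]]  ->  [[411, 385], [1565, 1466]]
... * rho(b) = [[1, 0], [5, 1]]  ->  [[2336, 385], [8895, 1466]]
... * rho(a^-1) = [[1, 1], [3, 4]]  ->  [[3491, 3876], [13293, 14759]]
tr = 3491 + 14759 = 18250

18250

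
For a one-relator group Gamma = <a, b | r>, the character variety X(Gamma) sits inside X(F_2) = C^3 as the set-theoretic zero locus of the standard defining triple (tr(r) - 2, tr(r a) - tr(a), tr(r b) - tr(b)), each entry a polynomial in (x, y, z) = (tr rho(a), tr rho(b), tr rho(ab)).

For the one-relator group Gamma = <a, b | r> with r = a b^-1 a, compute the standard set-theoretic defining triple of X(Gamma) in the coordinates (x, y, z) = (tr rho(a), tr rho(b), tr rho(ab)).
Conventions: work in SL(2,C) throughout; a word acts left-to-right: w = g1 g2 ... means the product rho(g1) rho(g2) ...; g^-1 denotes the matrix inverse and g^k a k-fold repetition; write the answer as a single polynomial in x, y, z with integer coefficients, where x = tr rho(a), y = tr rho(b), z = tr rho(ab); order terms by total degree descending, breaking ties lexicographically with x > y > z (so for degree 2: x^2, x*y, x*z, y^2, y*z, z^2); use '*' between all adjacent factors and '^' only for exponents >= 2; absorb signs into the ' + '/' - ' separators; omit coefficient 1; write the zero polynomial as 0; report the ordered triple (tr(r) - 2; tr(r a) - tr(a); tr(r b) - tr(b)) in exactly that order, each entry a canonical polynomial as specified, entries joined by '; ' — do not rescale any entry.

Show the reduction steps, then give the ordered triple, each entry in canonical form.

tr(a^2) = tr(a) * tr(a) - tr(1) = x^2 - 2
tr(a^2 b) = tr(a) * tr(b a) - tr(b) = x*z - y
tr(a b^-1 a) = tr(a^2) * tr(b) - tr(a^2 b) = x^2*y - x*z - y
tr(a^3) = tr(a) * tr(a^2) - tr(a)   [square of a] = x^3 - 3*x
tr(a^3 b) = tr(a) * tr(b a^2) - tr(b a)   [square of a] = x^2*z - x*y - z
tr(a b^-1 a^2) = tr(a^3) * tr(b) - tr(a^3 b)   [inverse elimination on b] = x^3*y - x^2*z - 2*x*y + z
tr(a b a b) = tr(b a) * tr(b a) - tr(1) = z^2 - 2
tr(a b^-1 a b) = tr(a b a) * tr(b) - tr(a b a b) = x*y*z - y^2 - z^2 + 2
assemble the triple (tr(r) - 2; tr(r a) - x; tr(r b) - y)

x^2*y - x*z - y - 2; x^3*y - x^2*z - 2*x*y - x + z; x*y*z - y^2 - z^2 - y + 2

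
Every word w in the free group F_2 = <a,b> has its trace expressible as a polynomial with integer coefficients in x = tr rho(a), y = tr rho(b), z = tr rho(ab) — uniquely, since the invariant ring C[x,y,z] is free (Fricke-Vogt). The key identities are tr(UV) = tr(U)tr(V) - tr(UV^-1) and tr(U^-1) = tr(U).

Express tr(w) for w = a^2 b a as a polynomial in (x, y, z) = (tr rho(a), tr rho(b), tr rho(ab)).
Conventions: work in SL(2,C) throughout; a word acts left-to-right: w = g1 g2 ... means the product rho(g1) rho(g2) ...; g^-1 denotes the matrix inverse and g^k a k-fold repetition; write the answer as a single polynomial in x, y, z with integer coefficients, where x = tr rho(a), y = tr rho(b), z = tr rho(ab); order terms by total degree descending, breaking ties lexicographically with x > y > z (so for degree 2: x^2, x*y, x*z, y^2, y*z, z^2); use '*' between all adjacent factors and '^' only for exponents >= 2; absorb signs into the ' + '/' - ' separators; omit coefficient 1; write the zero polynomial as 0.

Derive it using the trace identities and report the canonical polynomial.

tr(b a^2) = tr(a) * tr(b a) - tr(b) = x*z - y
tr(a^2 b a) = tr(a) * tr(b a^2) - tr(b a) = x^2*z - x*y - z

x^2*z - x*y - z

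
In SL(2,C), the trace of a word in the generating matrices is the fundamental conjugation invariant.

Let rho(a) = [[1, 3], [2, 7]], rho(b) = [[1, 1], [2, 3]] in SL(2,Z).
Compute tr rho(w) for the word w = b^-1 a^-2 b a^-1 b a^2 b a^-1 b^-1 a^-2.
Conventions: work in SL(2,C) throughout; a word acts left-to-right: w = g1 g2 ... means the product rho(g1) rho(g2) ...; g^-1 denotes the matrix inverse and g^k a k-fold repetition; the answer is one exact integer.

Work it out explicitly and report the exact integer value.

rho(b^-1) = [[3, -1], [-2, 1]]
... * rho(a^-1) = [[7, -3], [-2, 1]]  ->  [[23, -10], [-16, 7]]
... * rho(a^-1) = [[7, -3], [-2, 1]]  ->  [[181, -79], [-126, 55]]
... * rho(b) = [[1, 1], [2, 3]]  ->  [[23, -56], [-16, 39]]
... * rho(a^-1) = [[7, -3], [-2, 1]]  ->  [[273, -125], [-190, 87]]
... * rho(b) = [[1, 1], [2, 3]]  ->  [[23, -102], [-16, 71]]
... * rho(a) = [[1, 3], [2, 7]]  ->  [[-181, -645], [126, 449]]
... * rho(a) = [[1, 3], [2, 7]]  ->  [[-1471, -5058], [1024, 3521]]
... * rho(b) = [[1, 1], [2, 3]]  ->  [[-11587, -16645], [8066, 11587]]
... * rho(a^-1) = [[7, -3], [-2, 1]]  ->  [[-47819, 18116], [33288, -12611]]
... * rho(b^-1) = [[3, -1], [-2, 1]]  ->  [[-179689, 65935], [125086, -45899]]
... * rho(a^-1) = [[7, -3], [-2, 1]]  ->  [[-1389693, 605002], [967400, -421157]]
... * rho(a^-1) = [[7, -3], [-2, 1]]  ->  [[-10937855, 4774081], [7614114, -3323357]]
tr = -10937855 + -3323357 = -14261212

-14261212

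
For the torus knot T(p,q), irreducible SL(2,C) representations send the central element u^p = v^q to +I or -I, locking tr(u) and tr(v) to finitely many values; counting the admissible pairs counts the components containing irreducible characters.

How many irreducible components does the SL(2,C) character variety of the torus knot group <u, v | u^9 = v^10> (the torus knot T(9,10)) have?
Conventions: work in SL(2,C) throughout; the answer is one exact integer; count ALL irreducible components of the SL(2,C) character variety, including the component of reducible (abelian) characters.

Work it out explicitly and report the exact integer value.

37

Gamma = < u, v | u^9 = v^10 > (torus knot T(9,10)); the central element u^9 = v^10 acts as +I or -I in any irreducible SL(2,C) representation.
So on each irreducible component the traces are pinned: tr(u) = 2*cos(pi*alpha/9) with 1 <= alpha <= 8, tr(v) = 2*cos(pi*beta/10) with 1 <= beta <= 9.
The two central values (-1)^alpha I and (-1)^beta I must be the same matrix, so alpha and beta share a parity.
Counting: 4 odd alphas x 5 odd betas + 4 even alphas x 4 even betas = 20 + 16 = 36.
components with irreducible characters: 36; plus the single component of reducible (abelian) characters: total 37.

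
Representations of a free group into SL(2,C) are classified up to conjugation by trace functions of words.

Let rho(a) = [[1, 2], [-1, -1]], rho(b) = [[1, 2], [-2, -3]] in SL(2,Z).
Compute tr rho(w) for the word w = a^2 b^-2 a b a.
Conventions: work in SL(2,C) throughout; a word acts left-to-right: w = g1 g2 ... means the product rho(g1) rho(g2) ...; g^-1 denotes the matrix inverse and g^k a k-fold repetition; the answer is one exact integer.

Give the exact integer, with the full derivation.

-10

rho(a) = [[1, 2], [-1, -1]]
... * rho(a) = [[1, 2], [-1, -1]]  ->  [[-1, 0], [0, -1]]
... * rho(b^-1) = [[-3, -2], [2, 1]]  ->  [[3, 2], [-2, -1]]
... * rho(b^-1) = [[-3, -2], [2, 1]]  ->  [[-5, -4], [4, 3]]
... * rho(a) = [[1, 2], [-1, -1]]  ->  [[-1, -6], [1, 5]]
... * rho(b) = [[1, 2], [-2, -3]]  ->  [[11, 16], [-9, -13]]
... * rho(a) = [[1, 2], [-1, -1]]  ->  [[-5, 6], [4, -5]]
tr = -5 + -5 = -10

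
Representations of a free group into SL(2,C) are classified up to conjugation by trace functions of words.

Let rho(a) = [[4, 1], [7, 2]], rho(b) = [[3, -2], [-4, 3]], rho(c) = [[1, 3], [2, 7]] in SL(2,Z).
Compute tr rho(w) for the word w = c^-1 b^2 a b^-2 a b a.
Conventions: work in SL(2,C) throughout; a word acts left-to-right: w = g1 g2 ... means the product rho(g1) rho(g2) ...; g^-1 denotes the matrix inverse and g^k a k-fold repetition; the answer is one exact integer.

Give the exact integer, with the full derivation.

22753

rho(c^-1) = [[7, -3], [-2, 1]]
... * rho(b) = [[3, -2], [-4, 3]]  ->  [[33, -23], [-10, 7]]
... * rho(b) = [[3, -2], [-4, 3]]  ->  [[191, -135], [-58, 41]]
... * rho(a) = [[4, 1], [7, 2]]  ->  [[-181, -79], [55, 24]]
... * rho(b^-1) = [[3, 2], [4, 3]]  ->  [[-859, -599], [261, 182]]
... * rho(b^-1) = [[3, 2], [4, 3]]  ->  [[-4973, -3515], [1511, 1068]]
... * rho(a) = [[4, 1], [7, 2]]  ->  [[-44497, -12003], [13520, 3647]]
... * rho(b) = [[3, -2], [-4, 3]]  ->  [[-85479, 52985], [25972, -16099]]
... * rho(a) = [[4, 1], [7, 2]]  ->  [[28979, 20491], [-8805, -6226]]
tr = 28979 + -6226 = 22753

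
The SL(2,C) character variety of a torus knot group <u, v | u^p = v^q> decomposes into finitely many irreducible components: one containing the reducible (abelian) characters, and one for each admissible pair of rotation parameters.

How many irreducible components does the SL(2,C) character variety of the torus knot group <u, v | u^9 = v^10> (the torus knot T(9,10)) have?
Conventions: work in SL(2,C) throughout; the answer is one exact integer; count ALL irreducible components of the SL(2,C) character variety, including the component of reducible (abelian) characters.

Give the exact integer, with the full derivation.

37

For T(9,10): irreducibility forces the central element u^9 = v^10 to one of +I, -I.
On an irreducible component, tr(u) is locked at 2*cos(pi*alpha/9) for some alpha in 1..8, and tr(v) at 2*cos(pi*beta/10) for some beta in 1..9.
The two central values (-1)^alpha I and (-1)^beta I must be the same matrix, so alpha and beta share a parity.
Counting: 4 odd alphas x 5 odd betas + 4 even alphas x 4 even betas = 20 + 16 = 36.
components with irreducible characters: 36; plus the single component of reducible (abelian) characters: total 37.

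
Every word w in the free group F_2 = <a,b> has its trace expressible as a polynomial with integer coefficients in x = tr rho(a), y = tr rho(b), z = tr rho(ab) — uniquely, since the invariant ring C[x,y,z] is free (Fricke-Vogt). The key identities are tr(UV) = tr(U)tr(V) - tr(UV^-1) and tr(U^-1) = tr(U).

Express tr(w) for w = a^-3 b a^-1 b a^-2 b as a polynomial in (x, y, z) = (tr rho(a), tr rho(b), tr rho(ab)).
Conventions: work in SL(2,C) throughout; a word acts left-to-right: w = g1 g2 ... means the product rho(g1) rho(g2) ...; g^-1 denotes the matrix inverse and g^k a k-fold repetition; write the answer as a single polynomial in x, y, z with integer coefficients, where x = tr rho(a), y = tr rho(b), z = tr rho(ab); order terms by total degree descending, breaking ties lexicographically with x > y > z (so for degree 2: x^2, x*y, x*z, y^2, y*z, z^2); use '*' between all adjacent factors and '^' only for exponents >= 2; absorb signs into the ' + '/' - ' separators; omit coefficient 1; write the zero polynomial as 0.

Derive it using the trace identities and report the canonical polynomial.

tr(b^2) = tr(b) tr(b) - tr(1) = y^2 - 2
use: tr(b^3) = tr(b) tr(b^2) - tr(b) = y^3 - 3*y
use: tr(a b^2) = tr(b) tr(a b) - tr(a) = y*z - x
apply: tr(b^3 a) = tr(b) tr(a b^2) - tr(a b) = y^2*z - x*y - z
tr(b a^-1 b^2) = tr(b^3) tr(a) - tr(b^3 a) = x*y^3 - y^2*z - 2*x*y + z
use: tr(a b a b) = tr(a b) tr(a b) - tr(1) = z^2 - 2
tr(a b a) = tr(a) tr(b a) - tr(b) = x*z - y
tr(b^2 a b a) = tr(b) tr(a b a b) - tr(a b a) = y*z^2 - x*z - y
use: tr(b a^-1 b^2 a) = tr(b^2 a b) tr(a) - tr(b^2 a b a) = x*y^2*z - x^2*y - y*z^2 + y
tr(a^-1 b a^-1 b^2) = tr(b a^-1 b^2) tr(a) - tr(b a^-1 b^2 a) = x^2*y^3 - 2*x*y^2*z - x^2*y + y*z^2 + x*z - y
tr(a^-1 b^2 a^-2 b) = tr(a^-1 b a^-1 b^2) tr(a) - tr(a^-1 b a^-1 b^2 a) = x^3*y^3 - 2*x^2*y^2*z - x^3*y - x*y^3 + x*y*z^2 + x^2*z + y^2*z + x*y - z
use: tr(b^2 a^-2 b) = tr(b^3 a^-1) tr(a) - tr(b^3) = x^2*y^3 - x*y^2*z - 2*x^2*y - y^3 + x*z + 3*y
tr(a^-1 b^2 a^-2 b a^-1) = tr(a^-1 b^2 a^-2 b) tr(a) - tr(a^-1 b^2 a^-2 b a) = x^4*y^3 - 2*x^3*y^2*z - x^4*y - 2*x^2*y^3 + x^2*y*z^2 + x^3*z + 2*x*y^2*z + 3*x^2*y + y^3 - 2*x*z - 3*y
tr(b a^-2 b a^-3 b) = tr(a^-1 b^2 a^-2 b a^-1) tr(a) - tr(a^-1 b^2 a^-2 b) = x^5*y^3 - 2*x^4*y^2*z - x^5*y - 3*x^3*y^3 + x^3*y*z^2 + x^4*z + 4*x^2*y^2*z + 4*x^3*y + 2*x*y^3 - x*y*z^2 - 3*x^2*z - y^2*z - 4*x*y + z
apply: tr(b a b a^-2 b) = tr(b^2 a b a^-1) tr(a) - tr(b^2 a b) = x^2*y^2*z - x^3*y - x*y*z^2 - y^2*z + 2*x*y + z
apply: tr(b a b a b a) = tr(b a) tr(b a b a) - tr(b^-1 a^-1) = z^3 - 3*z
apply: tr(a^-1 b a b a b) = tr(b a b a b) tr(a) - tr(b a b a b a) = x*y*z^2 - x^2*z - z^3 - x*y + 3*z
tr(b a b a^-2 b a) = tr(a^-1 b a b a b) tr(a) - tr(a^-1 b a b a b a) = x^2*y*z^2 - x^3*z - x*z^3 - x^2*y - y*z^2 + 4*x*z + y
use: tr(b a b a^-2 b a^-1) = tr(b a b a^-2 b) tr(a) - tr(b a b a^-2 b a) = x^3*y^2*z - x^4*y - 2*x^2*y*z^2 + x^3*z - x*y^2*z + x*z^3 + 3*x^2*y + y*z^2 - 3*x*z - y
apply: tr(b a b a^-2 b a^-2) = tr(b a b a^-2 b a^-1) tr(a) - tr(b a b a^-2 b) = x^4*y^2*z - x^5*y - 2*x^3*y*z^2 + x^4*z - 2*x^2*y^2*z + x^2*z^3 + 4*x^3*y + 2*x*y*z^2 - 3*x^2*z + y^2*z - 3*x*y - z
tr(b a^-2 b a^-3 b a) = tr(b a b a^-2 b a^-2) tr(a) - tr(b a b a^-2 b a^-1) = x^5*y^2*z - x^6*y - 2*x^4*y*z^2 + x^5*z - 3*x^3*y^2*z + x^3*z^3 + 5*x^4*y + 4*x^2*y*z^2 - 4*x^3*z + 2*x*y^2*z - x*z^3 - 6*x^2*y - y*z^2 + 2*x*z + y
apply: tr(a^-3 b a^-1 b a^-2 b) = tr(b a^-2 b a^-3 b) tr(a) - tr(b a^-2 b a^-3 b a) = x^6*y^3 - 3*x^5*y^2*z - 3*x^4*y^3 + 3*x^4*y*z^2 + 7*x^3*y^2*z - x^3*z^3 - x^4*y + 2*x^2*y^3 - 5*x^2*y*z^2 + x^3*z - 3*x*y^2*z + x*z^3 + 2*x^2*y + y*z^2 - x*z - y

x^6*y^3 - 3*x^5*y^2*z - 3*x^4*y^3 + 3*x^4*y*z^2 + 7*x^3*y^2*z - x^3*z^3 - x^4*y + 2*x^2*y^3 - 5*x^2*y*z^2 + x^3*z - 3*x*y^2*z + x*z^3 + 2*x^2*y + y*z^2 - x*z - y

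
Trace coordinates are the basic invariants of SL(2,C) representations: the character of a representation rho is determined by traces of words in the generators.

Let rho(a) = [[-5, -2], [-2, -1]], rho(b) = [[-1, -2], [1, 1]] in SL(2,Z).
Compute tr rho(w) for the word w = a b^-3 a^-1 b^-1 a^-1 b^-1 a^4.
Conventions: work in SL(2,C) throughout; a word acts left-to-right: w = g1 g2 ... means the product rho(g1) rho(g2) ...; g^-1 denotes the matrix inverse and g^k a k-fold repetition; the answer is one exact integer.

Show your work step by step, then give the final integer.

rho(a) = [[-5, -2], [-2, -1]]
... * rho(b^-1) = [[1, 2], [-1, -1]]  ->  [[-3, -8], [-1, -3]]
... * rho(b^-1) = [[1, 2], [-1, -1]]  ->  [[5, 2], [2, 1]]
... * rho(b^-1) = [[1, 2], [-1, -1]]  ->  [[3, 8], [1, 3]]
... * rho(a^-1) = [[-1, 2], [2, -5]]  ->  [[13, -34], [5, -13]]
... * rho(b^-1) = [[1, 2], [-1, -1]]  ->  [[47, 60], [18, 23]]
... * rho(a^-1) = [[-1, 2], [2, -5]]  ->  [[73, -206], [28, -79]]
... * rho(b^-1) = [[1, 2], [-1, -1]]  ->  [[279, 352], [107, 135]]
... * rho(a) = [[-5, -2], [-2, -1]]  ->  [[-2099, -910], [-805, -349]]
... * rho(a) = [[-5, -2], [-2, -1]]  ->  [[12315, 5108], [4723, 1959]]
... * rho(a) = [[-5, -2], [-2, -1]]  ->  [[-71791, -29738], [-27533, -11405]]
... * rho(a) = [[-5, -2], [-2, -1]]  ->  [[418431, 173320], [160475, 66471]]
tr = 418431 + 66471 = 484902

484902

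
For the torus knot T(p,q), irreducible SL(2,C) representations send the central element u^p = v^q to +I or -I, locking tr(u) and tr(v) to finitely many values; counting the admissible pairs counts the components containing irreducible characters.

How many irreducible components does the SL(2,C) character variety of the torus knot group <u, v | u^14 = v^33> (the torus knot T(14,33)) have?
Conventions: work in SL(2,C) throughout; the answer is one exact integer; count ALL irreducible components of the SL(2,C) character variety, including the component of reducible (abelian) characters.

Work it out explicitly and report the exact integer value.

209

Gamma = < u, v | u^14 = v^33 > (torus knot T(14,33)); the central element u^14 = v^33 acts as +I or -I in any irreducible SL(2,C) representation.
So on each irreducible component the traces are pinned: tr(u) = 2*cos(pi*alpha/14) with 1 <= alpha <= 13, tr(v) = 2*cos(pi*beta/33) with 1 <= beta <= 32.
The two central values (-1)^alpha I and (-1)^beta I must be the same matrix, so alpha and beta share a parity.
count pairs: odd alpha (7 choices) x odd beta (16), plus even alpha (6) x even beta (16): 7*16 + 6*16 = 208.
components with irreducible characters: 208; plus the single component of reducible (abelian) characters: total 209.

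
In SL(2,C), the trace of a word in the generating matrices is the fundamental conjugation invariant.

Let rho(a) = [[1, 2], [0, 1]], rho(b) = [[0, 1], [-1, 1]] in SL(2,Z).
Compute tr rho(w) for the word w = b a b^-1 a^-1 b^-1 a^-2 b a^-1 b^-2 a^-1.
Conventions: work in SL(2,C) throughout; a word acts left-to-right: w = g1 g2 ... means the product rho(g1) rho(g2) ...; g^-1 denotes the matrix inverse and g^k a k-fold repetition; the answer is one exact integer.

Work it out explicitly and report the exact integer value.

79

rho(b) = [[0, 1], [-1, 1]]
... * rho(a) = [[1, 2], [0, 1]]  ->  [[0, 1], [-1, -1]]
... * rho(b^-1) = [[1, -1], [1, 0]]  ->  [[1, 0], [-2, 1]]
... * rho(a^-1) = [[1, -2], [0, 1]]  ->  [[1, -2], [-2, 5]]
... * rho(b^-1) = [[1, -1], [1, 0]]  ->  [[-1, -1], [3, 2]]
... * rho(a^-1) = [[1, -2], [0, 1]]  ->  [[-1, 1], [3, -4]]
... * rho(a^-1) = [[1, -2], [0, 1]]  ->  [[-1, 3], [3, -10]]
... * rho(b) = [[0, 1], [-1, 1]]  ->  [[-3, 2], [10, -7]]
... * rho(a^-1) = [[1, -2], [0, 1]]  ->  [[-3, 8], [10, -27]]
... * rho(b^-1) = [[1, -1], [1, 0]]  ->  [[5, 3], [-17, -10]]
... * rho(b^-1) = [[1, -1], [1, 0]]  ->  [[8, -5], [-27, 17]]
... * rho(a^-1) = [[1, -2], [0, 1]]  ->  [[8, -21], [-27, 71]]
tr = 8 + 71 = 79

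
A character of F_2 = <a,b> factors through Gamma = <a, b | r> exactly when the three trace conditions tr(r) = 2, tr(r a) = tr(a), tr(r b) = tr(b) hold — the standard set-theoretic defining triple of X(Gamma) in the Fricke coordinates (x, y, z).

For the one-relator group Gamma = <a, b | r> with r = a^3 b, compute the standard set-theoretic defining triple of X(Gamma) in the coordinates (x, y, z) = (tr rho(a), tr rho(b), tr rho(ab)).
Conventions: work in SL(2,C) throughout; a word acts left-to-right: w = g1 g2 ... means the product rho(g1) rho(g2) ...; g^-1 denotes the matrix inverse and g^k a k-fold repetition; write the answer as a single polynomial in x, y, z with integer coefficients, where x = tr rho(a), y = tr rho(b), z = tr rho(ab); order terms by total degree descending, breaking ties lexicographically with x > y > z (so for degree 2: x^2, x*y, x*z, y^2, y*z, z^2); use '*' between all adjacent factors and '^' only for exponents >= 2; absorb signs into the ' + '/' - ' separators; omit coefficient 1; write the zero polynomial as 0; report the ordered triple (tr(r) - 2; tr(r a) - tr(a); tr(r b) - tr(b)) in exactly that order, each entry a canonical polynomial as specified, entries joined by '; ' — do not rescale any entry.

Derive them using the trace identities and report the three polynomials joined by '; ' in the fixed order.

x^2*z - x*y - z - 2; x^3*z - x^2*y - 2*x*z - x + y; x^2*y*z - x^3 - x*y^2 - y*z + 3*x - y

next, tr(a b a) = tr(a)*tr(b a) - tr(b) = x*z - y
and tr(a^3 b) = tr(a)*tr(a b a) - tr(a b) = x^2*z - x*y - z
tr(a^3 b a) = tr(a)*tr(a^2 b a) - tr(a^2 b) = x^3*z - x^2*y - 2*x*z + y
tr(b^2 a) = tr(b)*tr(a b) - tr(a) = y*z - x
tr(b^2) = tr(b)*tr(b) - tr(1) = y^2 - 2
next, tr(a b^2 a) = tr(a)*tr(b^2 a) - tr(b^2) = x*y*z - x^2 - y^2 + 2
and tr(a^3 b^2) = tr(a)*tr(a b^2 a) - tr(a b^2) = x^2*y*z - x^3 - x*y^2 - y*z + 3*x
assemble the triple (tr(r) - 2; tr(r a) - x; tr(r b) - y)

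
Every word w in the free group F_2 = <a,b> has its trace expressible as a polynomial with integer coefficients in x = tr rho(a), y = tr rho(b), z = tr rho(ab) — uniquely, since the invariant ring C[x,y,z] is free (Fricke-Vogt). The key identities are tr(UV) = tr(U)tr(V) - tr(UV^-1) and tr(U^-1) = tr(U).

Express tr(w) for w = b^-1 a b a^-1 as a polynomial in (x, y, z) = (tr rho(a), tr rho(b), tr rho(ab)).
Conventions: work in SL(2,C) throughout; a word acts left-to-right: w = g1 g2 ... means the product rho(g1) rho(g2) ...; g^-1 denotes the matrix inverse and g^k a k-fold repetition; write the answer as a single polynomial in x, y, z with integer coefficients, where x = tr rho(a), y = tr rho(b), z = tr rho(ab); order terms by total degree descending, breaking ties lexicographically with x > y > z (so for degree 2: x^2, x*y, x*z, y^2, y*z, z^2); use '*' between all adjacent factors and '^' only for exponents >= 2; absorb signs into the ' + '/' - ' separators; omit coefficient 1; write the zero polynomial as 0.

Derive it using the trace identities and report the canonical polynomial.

-x*y*z + x^2 + y^2 + z^2 - 2

next, tr(a b a) = tr(a) * tr(b a) - tr(b) = x*z - y
tr(a b a b) = tr(b a) * tr(b a) - tr(1) = z^2 - 2
next, tr(b^-1 a b a) = tr(a b a) * tr(b) - tr(a b a b) = x*y*z - y^2 - z^2 + 2
tr(b^-1 a b a^-1) = tr(b^-1 a b) * tr(a) - tr(b^-1 a b a) = -x*y*z + x^2 + y^2 + z^2 - 2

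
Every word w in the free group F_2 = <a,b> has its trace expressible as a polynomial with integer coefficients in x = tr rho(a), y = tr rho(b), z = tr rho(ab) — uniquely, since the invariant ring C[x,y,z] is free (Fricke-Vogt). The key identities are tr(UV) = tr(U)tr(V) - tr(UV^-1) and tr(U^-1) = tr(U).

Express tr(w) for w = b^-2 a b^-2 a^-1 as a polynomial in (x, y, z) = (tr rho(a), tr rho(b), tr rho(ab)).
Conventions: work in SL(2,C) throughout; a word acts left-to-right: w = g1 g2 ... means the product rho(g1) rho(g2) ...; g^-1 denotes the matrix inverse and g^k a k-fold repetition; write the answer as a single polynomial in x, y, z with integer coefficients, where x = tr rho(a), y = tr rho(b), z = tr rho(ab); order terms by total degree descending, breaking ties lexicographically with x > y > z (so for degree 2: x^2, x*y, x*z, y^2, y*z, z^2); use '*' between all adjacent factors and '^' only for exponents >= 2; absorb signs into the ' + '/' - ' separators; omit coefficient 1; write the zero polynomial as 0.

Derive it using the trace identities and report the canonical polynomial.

x*y^3*z - x^2*y^2 - y^2*z^2 + 2

use: tr(a b^-1) = tr(a) tr(b) - tr(a b)  (eliminate b^-1) = x*y - z
tr(a b^-2) = tr(a b^-1) tr(b) - tr(a)  (eliminate b^-1) = x*y^2 - y*z - x
use: tr(b^-2 a b^-1) = tr(a b^-2) tr(b) - tr(a b^-1)  (eliminate b^-1) = x*y^3 - y^2*z - 2*x*y + z
apply: tr(a^2) = tr(a) tr(a) - tr(1)  (reduce the a square) = x^2 - 2
apply: tr(a^2 b) = tr(a) tr(b a) - tr(b)  (reduce the a square) = x*z - y
tr(a b^-1 a) = tr(a^2) tr(b) - tr(a^2 b)  (eliminate b^-1) = x^2*y - x*z - y
tr(a b a b) = tr(a b) tr(a b) - tr(1)  (split on a) = z^2 - 2
tr(a b^-1 a b) = tr(a b a) tr(b) - tr(a b a b)  (eliminate b^-1) = x*y*z - y^2 - z^2 + 2
tr(b^-1 a b^-1 a) = tr(a b^-1 a) tr(b) - tr(a b^-1 a b)  (eliminate b^-1) = x^2*y^2 - 2*x*y*z + z^2 - 2
use: tr(b^-2 a b^-1 a) = tr(b^-1 a b^-1 a) tr(b) - tr(b^-1 a b^-1 a b)  (eliminate b^-1) = x^2*y^3 - 2*x*y^2*z - x^2*y + y*z^2 + x*z - y
tr(a^-1 b^-2 a b^-1) = tr(b^-2 a b^-1) tr(a) - tr(b^-2 a b^-1 a)  (eliminate a^-1) = x*y^2*z - x^2*y - y*z^2 + y
apply: tr(b^-2) = tr(b^-1) tr(b) - tr(1)  (eliminate b^-1) = y^2 - 2
tr(b^-2 a b^-2 a^-1) = tr(a^-1 b^-2 a b^-1) tr(b) - tr(a^-1 b^-2 a)  (eliminate b^-1) = x*y^3*z - x^2*y^2 - y^2*z^2 + 2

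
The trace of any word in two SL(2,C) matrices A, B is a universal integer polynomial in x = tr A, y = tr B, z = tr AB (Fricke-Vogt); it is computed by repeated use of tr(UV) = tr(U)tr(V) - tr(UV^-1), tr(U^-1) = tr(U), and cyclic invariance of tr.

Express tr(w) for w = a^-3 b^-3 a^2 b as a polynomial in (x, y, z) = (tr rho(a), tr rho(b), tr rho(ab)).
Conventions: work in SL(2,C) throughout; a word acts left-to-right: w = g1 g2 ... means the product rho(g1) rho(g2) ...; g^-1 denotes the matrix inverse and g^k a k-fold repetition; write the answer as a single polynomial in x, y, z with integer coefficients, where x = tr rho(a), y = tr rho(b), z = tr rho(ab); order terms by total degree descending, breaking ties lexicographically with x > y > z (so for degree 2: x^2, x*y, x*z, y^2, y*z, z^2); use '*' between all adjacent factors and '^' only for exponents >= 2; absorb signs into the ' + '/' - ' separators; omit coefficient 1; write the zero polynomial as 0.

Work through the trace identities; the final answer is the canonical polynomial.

-x^4*y^3*z + x^5*y^2 + x^3*y^4 + x^3*y^2*z^2 + x^4*y*z + x^2*y^3*z - x^5 - 6*x^3*y^2 - x^3*z^2 - x*y^4 - x*y^2*z^2 - x^2*y*z + 5*x^3 + 5*x*y^2 + x*z^2 + y*z - 5*x

trace(b^2 a) = trace(b) * trace(a b) - trace(a) = y*z - x
trace(b^2) = trace(b) * trace(b) - trace(1) = y^2 - 2
trace(b a^2 b) = trace(a) * trace(b^2 a) - trace(b^2) = x*y*z - x^2 - y^2 + 2
trace(b a b a) = trace(b a) * trace(b a) - trace(1)   [split at repeated b] = z^2 - 2
trace(b a^2 b a) = trace(a) * trace(b a b a) - trace(b a b) = x*z^2 - y*z - x
trace(a^2 b a^-1 b) = trace(b a^2 b) * trace(a) - trace(b a^2 b a) = x^2*y*z - x^3 - x*y^2 - x*z^2 + y*z + 3*x
so trace(b^-1 a^2 b a^-1) = trace(a^2 b a^-1) * trace(b) - trace(a^2 b a^-1 b) = -x^2*y*z + x^3 + x*y^2 + x*z^2 - 3*x
reduce: trace(a^2) = trace(a) * trace(a) - trace(1) = x^2 - 2
trace(a^2 b a^-2 b^-1) = trace(b^-1 a^2 b a^-1) * trace(a) - trace(b^-1 a^2 b) = -x^3*y*z + x^4 + x^2*y^2 + x^2*z^2 - 4*x^2 + 2
trace(a^-1 b^-2 a^2 b a^-1) = trace(a^2 b a^-2 b^-1) * trace(b) - trace(a^2 b a^-2) = -x^3*y^2*z + x^4*y + x^2*y^3 + x^2*y*z^2 - 4*x^2*y + y
trace(a^2 b) = trace(a) * trace(b a) - trace(b) = x*z - y
so trace(b^-1 a^2) = trace(a^2) * trace(b) - trace(a^2 b) = x^2*y - x*z - y
trace(a^2 b a) = trace(a) * trace(b a^2) - trace(b a) = x^2*z - x*y - z
trace(a^2 b a b^-1) = trace(a^2 b a) * trace(b) - trace(a^2 b a b) = x^2*y*z - x*y^2 - x*z^2 + x
trace(b^-2 a^2 b a) = trace(a^2 b a b^-1) * trace(b) - trace(a^2 b a) = x^2*y^2*z - x*y^3 - x*y*z^2 - x^2*z + 2*x*y + z
trace(a^-1 b^-2 a^2 b) = trace(b^-2 a^2 b) * trace(a) - trace(b^-2 a^2 b a) = -x^2*y^2*z + x^3*y + x*y^3 + x*y*z^2 - 3*x*y - z
so trace(a^2 b a^-3 b^-2) = trace(a^-1 b^-2 a^2 b a^-1) * trace(a) - trace(a^-1 b^-2 a^2 b) = -x^4*y^2*z + x^5*y + x^3*y^3 + x^3*y*z^2 + x^2*y^2*z - 5*x^3*y - x*y^3 - x*y*z^2 + 4*x*y + z
trace(b a^-1) = trace(b) * trace(a) - trace(b a) = x*y - z
so trace(b a^2 b a^-2) = trace(a^-1 b a^2 b) * trace(a) - trace(a^-1 b a^2 b a) = x^3*y*z - x^4 - x^2*y^2 - x^2*z^2 + 4*x^2 + y^2 - 2
trace(a^2 b a^-3 b) = trace(b a^2 b a^-2) * trace(a) - trace(b a^2 b a^-1) = x^4*y*z - x^5 - x^3*y^2 - x^3*z^2 - x^2*y*z + 5*x^3 + 2*x*y^2 + x*z^2 - y*z - 5*x
trace(a^2 b a^-3 b^-1) = trace(a^2 b a^-3) * trace(b) - trace(a^2 b a^-3 b) = -x^4*y*z + x^5 + x^3*y^2 + x^3*z^2 + x^2*y*z - 5*x^3 - x*y^2 - x*z^2 + 5*x
so trace(a^-3 b^-3 a^2 b) = trace(a^2 b a^-3 b^-2) * trace(b) - trace(a^2 b a^-3 b^-1) = -x^4*y^3*z + x^5*y^2 + x^3*y^4 + x^3*y^2*z^2 + x^4*y*z + x^2*y^3*z - x^5 - 6*x^3*y^2 - x^3*z^2 - x*y^4 - x*y^2*z^2 - x^2*y*z + 5*x^3 + 5*x*y^2 + x*z^2 + y*z - 5*x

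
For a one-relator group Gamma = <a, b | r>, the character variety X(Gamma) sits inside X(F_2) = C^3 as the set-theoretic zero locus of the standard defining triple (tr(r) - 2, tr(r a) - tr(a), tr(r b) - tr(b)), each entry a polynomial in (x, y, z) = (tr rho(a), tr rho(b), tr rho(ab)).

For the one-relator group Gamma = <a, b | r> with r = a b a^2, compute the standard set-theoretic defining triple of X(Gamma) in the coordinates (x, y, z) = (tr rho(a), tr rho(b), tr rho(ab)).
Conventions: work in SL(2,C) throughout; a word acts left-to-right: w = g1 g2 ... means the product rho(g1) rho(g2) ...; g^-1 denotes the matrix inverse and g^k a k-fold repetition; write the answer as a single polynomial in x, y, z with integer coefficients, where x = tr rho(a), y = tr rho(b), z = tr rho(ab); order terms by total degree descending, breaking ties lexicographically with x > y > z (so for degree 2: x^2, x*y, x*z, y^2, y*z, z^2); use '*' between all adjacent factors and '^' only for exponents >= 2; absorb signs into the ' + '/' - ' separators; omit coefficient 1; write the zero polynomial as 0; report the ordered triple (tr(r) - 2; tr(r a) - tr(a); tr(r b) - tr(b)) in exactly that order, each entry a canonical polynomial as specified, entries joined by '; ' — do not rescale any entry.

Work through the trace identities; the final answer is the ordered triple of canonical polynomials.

x^2*z - x*y - z - 2; x^3*z - x^2*y - 2*x*z - x + y; x*z^2 - y*z - x - y

tr(b a^2) = tr(a) * tr(b a) - tr(b) = x*z - y
tr(a b a^2) = tr(a) * tr(b a^2) - tr(b a) = x^2*z - x*y - z
tr(a b a^3) = tr(a) * tr(a^2 b a) - tr(a^2 b)  (reduce the a square) = x^3*z - x^2*y - 2*x*z + y
tr(b a b a) = tr(a b) * tr(a b) - tr(1)  (split on a) = z^2 - 2
tr(b a b) = tr(b) * tr(a b) - tr(a)  (reduce the b square) = y*z - x
tr(a b a^2 b) = tr(a) * tr(b a b a) - tr(b a b)  (reduce the a square) = x*z^2 - y*z - x
assemble the triple (tr(r) - 2; tr(r a) - x; tr(r b) - y)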